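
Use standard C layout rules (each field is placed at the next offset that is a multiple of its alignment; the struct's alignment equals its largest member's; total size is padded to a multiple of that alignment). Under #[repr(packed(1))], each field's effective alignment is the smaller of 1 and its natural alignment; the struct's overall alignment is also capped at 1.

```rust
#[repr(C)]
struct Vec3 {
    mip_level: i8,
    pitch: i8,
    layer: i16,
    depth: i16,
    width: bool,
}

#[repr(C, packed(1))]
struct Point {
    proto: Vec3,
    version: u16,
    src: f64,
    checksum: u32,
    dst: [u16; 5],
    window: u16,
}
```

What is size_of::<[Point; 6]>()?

Vec3: @0: mip_level [1B, align 1] → 1; @1: pitch [1B, align 1] → 2; @2: layer [2B, align 2] → 4; @4: depth [2B, align 2] → 6; @6: width [1B, align 1] → 7; +1 tail pad (align 2); size 8, align 2
@0: proto [8B, align 1] → 8
@8: version [2B, align 1] → 10
@10: src [8B, align 1] → 18
@18: checksum [4B, align 1] → 22
@22: dst [10B, align 1] → 32
@32: window [2B, align 1] → 34
size 34, align 1
array of 6: 6 × 34 = 204

204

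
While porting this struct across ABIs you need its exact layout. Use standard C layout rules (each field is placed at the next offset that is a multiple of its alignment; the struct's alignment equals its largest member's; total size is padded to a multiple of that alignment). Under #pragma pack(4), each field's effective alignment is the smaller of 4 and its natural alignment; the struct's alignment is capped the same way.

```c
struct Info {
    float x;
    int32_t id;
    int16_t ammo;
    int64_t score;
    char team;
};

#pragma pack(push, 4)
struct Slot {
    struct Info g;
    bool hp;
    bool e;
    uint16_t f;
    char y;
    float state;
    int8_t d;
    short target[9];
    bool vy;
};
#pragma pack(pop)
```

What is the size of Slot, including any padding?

68 bytes

Info: 0..4  x  (4B, 4-aligned); 4..8  id  (4B, 4-aligned); 8..10  ammo  (2B, 2-aligned); 10..16  -- padding (6B); 16..24  score  (8B, 8-aligned); 24..25  team  (1B, 1-aligned); 25..32  -- tail padding (7B); sizeof = 32, alignof = 8
0..32  g  (32B, 4-aligned)
32..33  hp  (1B, 1-aligned)
33..34  e  (1B, 1-aligned)
34..36  f  (2B, 2-aligned)
36..37  y  (1B, 1-aligned)
37..40  -- padding (3B)
40..44  state  (4B, 4-aligned)
44..45  d  (1B, 1-aligned)
45..46  -- padding (1B)
46..64  target  (18B, 2-aligned)
64..65  vy  (1B, 1-aligned)
65..68  -- tail padding (3B)
sizeof = 68, alignof = 4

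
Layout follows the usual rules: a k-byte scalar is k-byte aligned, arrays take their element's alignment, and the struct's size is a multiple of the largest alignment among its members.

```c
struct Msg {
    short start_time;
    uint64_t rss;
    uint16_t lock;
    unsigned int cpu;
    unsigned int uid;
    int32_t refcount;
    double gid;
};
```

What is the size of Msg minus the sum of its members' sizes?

8

@0: start_time [2B, align 2] → 2
+6 pad (align 8)
@8: rss [8B, align 8] → 16
@16: lock [2B, align 2] → 18
+2 pad (align 4)
@20: cpu [4B, align 4] → 24
@24: uid [4B, align 4] → 28
@28: refcount [4B, align 4] → 32
@32: gid [8B, align 8] → 40
size 40, align 8
data bytes 32, size 40 → padding 8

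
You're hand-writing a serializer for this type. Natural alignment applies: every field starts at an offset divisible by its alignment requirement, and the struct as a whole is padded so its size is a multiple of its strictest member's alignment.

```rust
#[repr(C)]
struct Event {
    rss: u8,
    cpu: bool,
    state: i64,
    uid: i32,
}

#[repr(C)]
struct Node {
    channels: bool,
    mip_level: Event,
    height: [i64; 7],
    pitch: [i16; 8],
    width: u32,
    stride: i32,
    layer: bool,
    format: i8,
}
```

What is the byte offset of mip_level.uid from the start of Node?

24

Event: 0..1  rss  (1B, 1-aligned); 1..2  cpu  (1B, 1-aligned); 2..8  -- padding (6B); 8..16  state  (8B, 8-aligned); 16..20  uid  (4B, 4-aligned); 20..24  -- tail padding (4B); sizeof = 24, alignof = 8
0..1  channels  (1B, 1-aligned)
1..8  -- padding (7B)
8..32  mip_level  (24B, 8-aligned)
within Event: uid at 16
8 + 16 = 24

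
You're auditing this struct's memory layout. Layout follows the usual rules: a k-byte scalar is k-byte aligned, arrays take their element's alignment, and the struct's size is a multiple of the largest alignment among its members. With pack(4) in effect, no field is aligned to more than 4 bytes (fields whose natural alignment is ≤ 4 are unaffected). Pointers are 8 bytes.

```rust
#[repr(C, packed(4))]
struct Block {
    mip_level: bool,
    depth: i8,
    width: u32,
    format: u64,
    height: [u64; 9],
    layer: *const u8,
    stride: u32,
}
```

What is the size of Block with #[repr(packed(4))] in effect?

100

@0: mip_level [1B, align 1] → 1
@1: depth [1B, align 1] → 2
+2 pad (align 4)
@4: width [4B, align 4] → 8
@8: format [8B, align 4] → 16
@16: height [72B, align 4] → 88
@88: layer [8B, align 4] → 96
@96: stride [4B, align 4] → 100
size 100, align 4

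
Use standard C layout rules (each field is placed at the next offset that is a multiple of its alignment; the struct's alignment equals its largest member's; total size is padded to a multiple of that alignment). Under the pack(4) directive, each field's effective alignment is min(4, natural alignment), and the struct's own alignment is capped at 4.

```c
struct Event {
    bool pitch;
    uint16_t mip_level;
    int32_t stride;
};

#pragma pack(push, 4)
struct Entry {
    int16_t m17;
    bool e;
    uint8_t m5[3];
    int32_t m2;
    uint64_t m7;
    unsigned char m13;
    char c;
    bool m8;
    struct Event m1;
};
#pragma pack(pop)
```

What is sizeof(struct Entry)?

Event: pitch at 0 (size 1, align 1) → ends 1; pad 1 to align 2 for mip_level; mip_level at 2 (size 2, align 2) → ends 4; stride at 4 (size 4, align 4) → ends 8; total 8 bytes, alignment 4
m17 at 0 (size 2, align 2) → ends 2
e at 2 (size 1, align 1) → ends 3
m5 at 3 (size 3, align 1) → ends 6
pad 2 to align 4 for m2
m2 at 8 (size 4, align 4) → ends 12
m7 at 12 (size 8, align 4) → ends 20
m13 at 20 (size 1, align 1) → ends 21
c at 21 (size 1, align 1) → ends 22
m8 at 22 (size 1, align 1) → ends 23
pad 1 to align 4 for m1
m1 at 24 (size 8, align 4) → ends 32
total 32 bytes, alignment 4

32 bytes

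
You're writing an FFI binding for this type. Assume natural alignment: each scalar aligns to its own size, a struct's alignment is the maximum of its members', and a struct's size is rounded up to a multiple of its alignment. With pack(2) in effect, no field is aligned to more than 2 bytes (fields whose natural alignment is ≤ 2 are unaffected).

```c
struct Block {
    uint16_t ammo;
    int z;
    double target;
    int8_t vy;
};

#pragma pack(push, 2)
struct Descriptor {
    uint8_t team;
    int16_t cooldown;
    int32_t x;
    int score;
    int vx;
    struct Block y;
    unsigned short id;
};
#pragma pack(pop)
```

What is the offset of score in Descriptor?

8

Block: 0..2  ammo  (2B, 2-aligned); 2..4  -- padding (2B); 4..8  z  (4B, 4-aligned); 8..16  target  (8B, 8-aligned); 16..17  vy  (1B, 1-aligned); 17..24  -- tail padding (7B); sizeof = 24, alignof = 8
0..1  team  (1B, 1-aligned)
1..2  -- padding (1B)
2..4  cooldown  (2B, 2-aligned)
4..8  x  (4B, 2-aligned)
8..12  score  (4B, 2-aligned)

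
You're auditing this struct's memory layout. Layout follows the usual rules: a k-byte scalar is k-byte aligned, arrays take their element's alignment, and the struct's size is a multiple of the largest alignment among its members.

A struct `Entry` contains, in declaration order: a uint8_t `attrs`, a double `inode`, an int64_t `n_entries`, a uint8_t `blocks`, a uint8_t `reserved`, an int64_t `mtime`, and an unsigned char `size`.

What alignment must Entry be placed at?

8

member alignments: attrs=1, inode=8, n_entries=8, blocks=1, reserved=1, mtime=8, size=1
max = 8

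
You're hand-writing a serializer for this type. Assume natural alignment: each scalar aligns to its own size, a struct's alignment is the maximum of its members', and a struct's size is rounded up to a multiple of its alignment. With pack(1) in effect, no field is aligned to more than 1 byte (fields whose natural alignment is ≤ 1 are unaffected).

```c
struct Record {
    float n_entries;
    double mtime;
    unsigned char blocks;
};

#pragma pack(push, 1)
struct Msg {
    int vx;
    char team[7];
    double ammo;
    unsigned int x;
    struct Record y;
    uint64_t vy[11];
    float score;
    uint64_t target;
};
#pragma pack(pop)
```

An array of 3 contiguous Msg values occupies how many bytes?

Record: n_entries at 0 (size 4, align 4) → ends 4; pad 4 to align 8 for mtime; mtime at 8 (size 8, align 8) → ends 16; blocks at 16 (size 1, align 1) → ends 17; tail pad 7 to reach multiple of 8; total 24 bytes, alignment 8
vx at 0 (size 4, align 1) → ends 4
team at 4 (size 7, align 1) → ends 11
ammo at 11 (size 8, align 1) → ends 19
x at 19 (size 4, align 1) → ends 23
y at 23 (size 24, align 1) → ends 47
vy at 47 (size 88, align 1) → ends 135
score at 135 (size 4, align 1) → ends 139
target at 139 (size 8, align 1) → ends 147
total 147 bytes, alignment 1
array of 3: 3 × 147 = 441

441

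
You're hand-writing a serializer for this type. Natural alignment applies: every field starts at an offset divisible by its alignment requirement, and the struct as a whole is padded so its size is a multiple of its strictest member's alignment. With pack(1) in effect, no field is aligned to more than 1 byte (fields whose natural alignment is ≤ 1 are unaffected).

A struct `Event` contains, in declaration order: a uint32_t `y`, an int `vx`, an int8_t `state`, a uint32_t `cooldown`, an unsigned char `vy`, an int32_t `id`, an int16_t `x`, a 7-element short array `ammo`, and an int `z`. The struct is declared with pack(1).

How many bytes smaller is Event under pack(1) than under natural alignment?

natural layout:
  0..4  y  (4B, 4-aligned)
  4..8  vx  (4B, 4-aligned)
  8..9  state  (1B, 1-aligned)
  9..12  -- padding (3B)
  12..16  cooldown  (4B, 4-aligned)
  16..17  vy  (1B, 1-aligned)
  17..20  -- padding (3B)
  20..24  id  (4B, 4-aligned)
  24..26  x  (2B, 2-aligned)
  26..40  ammo  (14B, 2-aligned)
  40..44  z  (4B, 4-aligned)
  sizeof = 44, alignof = 4
packed(1) layout:
  0..4  y  (4B, 1-aligned)
  4..8  vx  (4B, 1-aligned)
  8..9  state  (1B, 1-aligned)
  9..13  cooldown  (4B, 1-aligned)
  13..14  vy  (1B, 1-aligned)
  14..18  id  (4B, 1-aligned)
  18..20  x  (2B, 1-aligned)
  20..34  ammo  (14B, 1-aligned)
  34..38  z  (4B, 1-aligned)
  sizeof = 38, alignof = 1
44 − 38 = 6

6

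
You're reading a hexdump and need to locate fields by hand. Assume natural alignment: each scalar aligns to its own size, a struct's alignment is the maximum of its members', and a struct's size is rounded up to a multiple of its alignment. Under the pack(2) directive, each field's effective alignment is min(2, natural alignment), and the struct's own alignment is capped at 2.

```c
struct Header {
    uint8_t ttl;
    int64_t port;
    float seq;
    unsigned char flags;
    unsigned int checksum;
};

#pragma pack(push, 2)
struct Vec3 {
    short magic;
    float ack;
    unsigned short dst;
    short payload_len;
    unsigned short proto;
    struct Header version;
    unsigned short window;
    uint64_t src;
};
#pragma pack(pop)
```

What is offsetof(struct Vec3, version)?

Header: 0..1  ttl  (1B, 1-aligned); 1..8  -- padding (7B); 8..16  port  (8B, 8-aligned); 16..20  seq  (4B, 4-aligned); 20..21  flags  (1B, 1-aligned); 21..24  -- padding (3B); 24..28  checksum  (4B, 4-aligned); 28..32  -- tail padding (4B); sizeof = 32, alignof = 8
0..2  magic  (2B, 2-aligned)
2..6  ack  (4B, 2-aligned)
6..8  dst  (2B, 2-aligned)
8..10  payload_len  (2B, 2-aligned)
10..12  proto  (2B, 2-aligned)
12..44  version  (32B, 2-aligned)

12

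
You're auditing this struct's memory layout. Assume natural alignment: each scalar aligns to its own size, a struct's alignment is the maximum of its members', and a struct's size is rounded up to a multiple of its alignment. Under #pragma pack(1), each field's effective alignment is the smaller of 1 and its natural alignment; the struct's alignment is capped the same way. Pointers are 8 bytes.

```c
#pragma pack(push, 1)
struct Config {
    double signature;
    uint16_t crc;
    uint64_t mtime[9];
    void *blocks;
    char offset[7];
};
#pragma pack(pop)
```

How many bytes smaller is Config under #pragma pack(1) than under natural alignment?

natural layout:
  signature at 0 (size 8, align 8) → ends 8
  crc at 8 (size 2, align 2) → ends 10
  pad 6 to align 8 for mtime
  mtime at 16 (size 72, align 8) → ends 88
  blocks at 88 (size 8, align 8) → ends 96
  offset at 96 (size 7, align 1) → ends 103
  tail pad 1 to reach multiple of 8
  total 104 bytes, alignment 8
packed(1) layout:
  signature at 0 (size 8, align 1) → ends 8
  crc at 8 (size 2, align 1) → ends 10
  mtime at 10 (size 72, align 1) → ends 82
  blocks at 82 (size 8, align 1) → ends 90
  offset at 90 (size 7, align 1) → ends 97
  total 97 bytes, alignment 1
104 − 97 = 7

7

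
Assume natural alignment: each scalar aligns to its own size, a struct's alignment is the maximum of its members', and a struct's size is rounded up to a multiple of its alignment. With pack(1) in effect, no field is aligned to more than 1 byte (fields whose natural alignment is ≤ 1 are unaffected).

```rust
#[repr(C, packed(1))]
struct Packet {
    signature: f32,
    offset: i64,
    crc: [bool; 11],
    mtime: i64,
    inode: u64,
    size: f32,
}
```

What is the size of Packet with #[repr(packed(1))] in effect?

0..4  signature  (4B, 1-aligned)
4..12  offset  (8B, 1-aligned)
12..23  crc  (11B, 1-aligned)
23..31  mtime  (8B, 1-aligned)
31..39  inode  (8B, 1-aligned)
39..43  size  (4B, 1-aligned)
sizeof = 43, alignof = 1

43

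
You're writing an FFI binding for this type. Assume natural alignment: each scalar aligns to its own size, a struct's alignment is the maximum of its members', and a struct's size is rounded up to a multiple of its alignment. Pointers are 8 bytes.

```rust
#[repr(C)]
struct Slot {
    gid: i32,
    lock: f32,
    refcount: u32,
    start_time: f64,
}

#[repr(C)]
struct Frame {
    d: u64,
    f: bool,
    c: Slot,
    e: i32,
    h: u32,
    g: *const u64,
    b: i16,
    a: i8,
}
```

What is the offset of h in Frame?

Slot: gid at 0 (size 4, align 4) → ends 4; lock at 4 (size 4, align 4) → ends 8; refcount at 8 (size 4, align 4) → ends 12; pad 4 to align 8 for start_time; start_time at 16 (size 8, align 8) → ends 24; total 24 bytes, alignment 8
d at 0 (size 8, align 8) → ends 8
f at 8 (size 1, align 1) → ends 9
pad 7 to align 8 for c
c at 16 (size 24, align 8) → ends 40
e at 40 (size 4, align 4) → ends 44
h at 44 (size 4, align 4) → ends 48

44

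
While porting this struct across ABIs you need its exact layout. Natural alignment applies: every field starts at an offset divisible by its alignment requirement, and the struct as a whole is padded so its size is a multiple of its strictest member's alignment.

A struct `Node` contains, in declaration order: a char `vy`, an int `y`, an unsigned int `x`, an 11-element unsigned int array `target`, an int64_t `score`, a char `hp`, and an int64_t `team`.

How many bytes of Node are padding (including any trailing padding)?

10

@0: vy [1B, align 1] → 1
+3 pad (align 4)
@4: y [4B, align 4] → 8
@8: x [4B, align 4] → 12
@12: target [44B, align 4] → 56
@56: score [8B, align 8] → 64
@64: hp [1B, align 1] → 65
+7 pad (align 8)
@72: team [8B, align 8] → 80
size 80, align 8
data bytes 70, size 80 → padding 10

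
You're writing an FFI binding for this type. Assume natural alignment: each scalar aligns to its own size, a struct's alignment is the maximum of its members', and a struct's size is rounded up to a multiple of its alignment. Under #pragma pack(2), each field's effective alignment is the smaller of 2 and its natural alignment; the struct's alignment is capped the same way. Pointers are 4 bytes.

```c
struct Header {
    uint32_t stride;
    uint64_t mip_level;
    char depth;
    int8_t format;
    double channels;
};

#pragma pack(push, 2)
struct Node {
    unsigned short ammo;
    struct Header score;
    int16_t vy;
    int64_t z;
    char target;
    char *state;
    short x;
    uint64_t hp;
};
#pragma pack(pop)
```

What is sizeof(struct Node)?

Header: stride at 0 (size 4, align 4) → ends 4; pad 4 to align 8 for mip_level; mip_level at 8 (size 8, align 8) → ends 16; depth at 16 (size 1, align 1) → ends 17; format at 17 (size 1, align 1) → ends 18; pad 6 to align 8 for channels; channels at 24 (size 8, align 8) → ends 32; total 32 bytes, alignment 8
ammo at 0 (size 2, align 2) → ends 2
score at 2 (size 32, align 2) → ends 34
vy at 34 (size 2, align 2) → ends 36
z at 36 (size 8, align 2) → ends 44
target at 44 (size 1, align 1) → ends 45
pad 1 to align 2 for state
state at 46 (size 4, align 2) → ends 50
x at 50 (size 2, align 2) → ends 52
hp at 52 (size 8, align 2) → ends 60
total 60 bytes, alignment 2

60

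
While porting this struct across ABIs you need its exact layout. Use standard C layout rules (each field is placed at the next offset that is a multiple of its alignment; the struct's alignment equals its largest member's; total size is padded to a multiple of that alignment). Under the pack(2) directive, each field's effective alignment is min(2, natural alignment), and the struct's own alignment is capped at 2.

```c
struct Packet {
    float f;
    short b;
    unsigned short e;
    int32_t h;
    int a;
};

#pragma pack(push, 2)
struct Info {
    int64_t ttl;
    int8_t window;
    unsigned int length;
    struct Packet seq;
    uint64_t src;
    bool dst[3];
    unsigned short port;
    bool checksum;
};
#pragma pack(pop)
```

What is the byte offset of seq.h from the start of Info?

Packet: @0: f [4B, align 4] → 4; @4: b [2B, align 2] → 6; @6: e [2B, align 2] → 8; @8: h [4B, align 4] → 12; @12: a [4B, align 4] → 16; size 16, align 4
@0: ttl [8B, align 2] → 8
@8: window [1B, align 1] → 9
+1 pad (align 2)
@10: length [4B, align 2] → 14
@14: seq [16B, align 2] → 30
within Packet: h at 8
14 + 8 = 22

22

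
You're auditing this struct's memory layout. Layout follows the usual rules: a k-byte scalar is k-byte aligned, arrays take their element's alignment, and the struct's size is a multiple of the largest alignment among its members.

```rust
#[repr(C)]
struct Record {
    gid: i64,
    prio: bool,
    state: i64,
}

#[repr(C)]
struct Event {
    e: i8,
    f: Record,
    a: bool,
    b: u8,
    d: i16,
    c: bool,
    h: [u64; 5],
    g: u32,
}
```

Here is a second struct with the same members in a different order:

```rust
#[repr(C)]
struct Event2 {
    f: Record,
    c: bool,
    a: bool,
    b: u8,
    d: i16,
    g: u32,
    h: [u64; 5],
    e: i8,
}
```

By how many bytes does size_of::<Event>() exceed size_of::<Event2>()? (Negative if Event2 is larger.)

0

Record: 0..8  gid  (8B, 8-aligned); 8..9  prio  (1B, 1-aligned); 9..16  -- padding (7B); 16..24  state  (8B, 8-aligned); sizeof = 24, alignof = 8
0..1  e  (1B, 1-aligned)
1..8  -- padding (7B)
8..32  f  (24B, 8-aligned)
32..33  a  (1B, 1-aligned)
33..34  b  (1B, 1-aligned)
34..36  d  (2B, 2-aligned)
36..37  c  (1B, 1-aligned)
37..40  -- padding (3B)
40..80  h  (40B, 8-aligned)
80..84  g  (4B, 4-aligned)
84..88  -- tail padding (4B)
sizeof = 88, alignof = 8
— Event2 —
0..24  f  (24B, 8-aligned)
24..25  c  (1B, 1-aligned)
25..26  a  (1B, 1-aligned)
26..27  b  (1B, 1-aligned)
27..28  -- padding (1B)
28..30  d  (2B, 2-aligned)
30..32  -- padding (2B)
32..36  g  (4B, 4-aligned)
36..40  -- padding (4B)
40..80  h  (40B, 8-aligned)
80..81  e  (1B, 1-aligned)
81..88  -- tail padding (7B)
sizeof = 88, alignof = 8
88 − 88 = 0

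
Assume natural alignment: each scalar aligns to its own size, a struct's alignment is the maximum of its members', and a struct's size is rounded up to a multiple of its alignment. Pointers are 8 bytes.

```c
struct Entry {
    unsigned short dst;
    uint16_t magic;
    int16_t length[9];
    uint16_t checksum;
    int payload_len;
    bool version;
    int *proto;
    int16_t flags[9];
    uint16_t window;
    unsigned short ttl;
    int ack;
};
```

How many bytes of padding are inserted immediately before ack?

0..2  dst  (2B, 2-aligned)
2..4  magic  (2B, 2-aligned)
4..22  length  (18B, 2-aligned)
22..24  checksum  (2B, 2-aligned)
24..28  payload_len  (4B, 4-aligned)
28..29  version  (1B, 1-aligned)
29..32  -- padding (3B)
32..40  proto  (8B, 8-aligned)
40..58  flags  (18B, 2-aligned)
58..60  window  (2B, 2-aligned)
60..62  ttl  (2B, 2-aligned)
62..64  -- padding (2B)
64..68  ack  (4B, 4-aligned)

2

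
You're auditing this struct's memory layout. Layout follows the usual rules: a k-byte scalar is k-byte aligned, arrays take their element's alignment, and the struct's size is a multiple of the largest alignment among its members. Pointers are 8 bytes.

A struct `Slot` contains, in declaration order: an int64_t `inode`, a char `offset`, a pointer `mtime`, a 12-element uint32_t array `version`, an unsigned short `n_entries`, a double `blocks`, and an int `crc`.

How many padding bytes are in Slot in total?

inode at 0 (size 8, align 8) → ends 8
offset at 8 (size 1, align 1) → ends 9
pad 7 to align 8 for mtime
mtime at 16 (size 8, align 8) → ends 24
version at 24 (size 48, align 4) → ends 72
n_entries at 72 (size 2, align 2) → ends 74
pad 6 to align 8 for blocks
blocks at 80 (size 8, align 8) → ends 88
crc at 88 (size 4, align 4) → ends 92
tail pad 4 to reach multiple of 8
total 96 bytes, alignment 8
data bytes 79, size 96 → padding 17

17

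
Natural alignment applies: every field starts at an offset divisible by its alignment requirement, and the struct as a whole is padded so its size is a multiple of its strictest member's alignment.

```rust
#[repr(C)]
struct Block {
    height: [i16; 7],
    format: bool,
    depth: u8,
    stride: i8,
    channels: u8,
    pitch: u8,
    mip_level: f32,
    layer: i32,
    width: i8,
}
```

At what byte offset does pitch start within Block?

@0: height [14B, align 2] → 14
@14: format [1B, align 1] → 15
@15: depth [1B, align 1] → 16
@16: stride [1B, align 1] → 17
@17: channels [1B, align 1] → 18
@18: pitch [1B, align 1] → 19

18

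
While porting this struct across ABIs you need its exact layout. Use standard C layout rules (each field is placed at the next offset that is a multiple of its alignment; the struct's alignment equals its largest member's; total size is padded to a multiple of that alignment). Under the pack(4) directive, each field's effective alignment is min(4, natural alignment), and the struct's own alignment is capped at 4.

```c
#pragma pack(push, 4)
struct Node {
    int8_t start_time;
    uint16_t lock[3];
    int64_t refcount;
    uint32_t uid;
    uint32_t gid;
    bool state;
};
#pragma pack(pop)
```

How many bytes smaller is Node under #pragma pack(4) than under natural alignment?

natural layout:
  start_time at 0 (size 1, align 1) → ends 1
  pad 1 to align 2 for lock
  lock at 2 (size 6, align 2) → ends 8
  refcount at 8 (size 8, align 8) → ends 16
  uid at 16 (size 4, align 4) → ends 20
  gid at 20 (size 4, align 4) → ends 24
  state at 24 (size 1, align 1) → ends 25
  tail pad 7 to reach multiple of 8
  total 32 bytes, alignment 8
packed(4) layout:
  start_time at 0 (size 1, align 1) → ends 1
  pad 1 to align 2 for lock
  lock at 2 (size 6, align 2) → ends 8
  refcount at 8 (size 8, align 4) → ends 16
  uid at 16 (size 4, align 4) → ends 20
  gid at 20 (size 4, align 4) → ends 24
  state at 24 (size 1, align 1) → ends 25
  tail pad 3 to reach multiple of 4
  total 28 bytes, alignment 4
32 − 28 = 4

4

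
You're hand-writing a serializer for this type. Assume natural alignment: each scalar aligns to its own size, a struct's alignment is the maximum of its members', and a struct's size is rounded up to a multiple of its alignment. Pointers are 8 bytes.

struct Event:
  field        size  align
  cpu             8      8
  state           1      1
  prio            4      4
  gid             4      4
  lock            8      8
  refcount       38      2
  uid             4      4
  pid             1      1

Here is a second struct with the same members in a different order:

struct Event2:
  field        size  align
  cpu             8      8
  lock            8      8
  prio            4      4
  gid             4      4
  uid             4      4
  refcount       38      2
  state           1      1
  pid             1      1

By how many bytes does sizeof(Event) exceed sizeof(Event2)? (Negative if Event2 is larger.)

8

0..8  cpu  (8B, 8-aligned)
8..9  state  (1B, 1-aligned)
9..12  -- padding (3B)
12..16  prio  (4B, 4-aligned)
16..20  gid  (4B, 4-aligned)
20..24  -- padding (4B)
24..32  lock  (8B, 8-aligned)
32..70  refcount  (38B, 2-aligned)
70..72  -- padding (2B)
72..76  uid  (4B, 4-aligned)
76..77  pid  (1B, 1-aligned)
77..80  -- tail padding (3B)
sizeof = 80, alignof = 8
— Event2 —
0..8  cpu  (8B, 8-aligned)
8..16  lock  (8B, 8-aligned)
16..20  prio  (4B, 4-aligned)
20..24  gid  (4B, 4-aligned)
24..28  uid  (4B, 4-aligned)
28..66  refcount  (38B, 2-aligned)
66..67  state  (1B, 1-aligned)
67..68  pid  (1B, 1-aligned)
68..72  -- tail padding (4B)
sizeof = 72, alignof = 8
80 − 72 = 8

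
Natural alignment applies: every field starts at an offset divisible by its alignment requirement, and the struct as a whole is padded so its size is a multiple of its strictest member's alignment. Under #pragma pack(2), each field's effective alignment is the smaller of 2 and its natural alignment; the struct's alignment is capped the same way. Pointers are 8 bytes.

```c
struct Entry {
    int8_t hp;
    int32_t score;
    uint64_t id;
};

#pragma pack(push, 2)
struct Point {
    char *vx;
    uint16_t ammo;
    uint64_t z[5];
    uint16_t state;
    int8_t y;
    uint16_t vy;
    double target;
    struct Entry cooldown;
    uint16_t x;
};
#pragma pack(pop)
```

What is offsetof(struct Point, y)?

Entry: @0: hp [1B, align 1] → 1; +3 pad (align 4); @4: score [4B, align 4] → 8; @8: id [8B, align 8] → 16; size 16, align 8
@0: vx [8B, align 2] → 8
@8: ammo [2B, align 2] → 10
@10: z [40B, align 2] → 50
@50: state [2B, align 2] → 52
@52: y [1B, align 1] → 53

52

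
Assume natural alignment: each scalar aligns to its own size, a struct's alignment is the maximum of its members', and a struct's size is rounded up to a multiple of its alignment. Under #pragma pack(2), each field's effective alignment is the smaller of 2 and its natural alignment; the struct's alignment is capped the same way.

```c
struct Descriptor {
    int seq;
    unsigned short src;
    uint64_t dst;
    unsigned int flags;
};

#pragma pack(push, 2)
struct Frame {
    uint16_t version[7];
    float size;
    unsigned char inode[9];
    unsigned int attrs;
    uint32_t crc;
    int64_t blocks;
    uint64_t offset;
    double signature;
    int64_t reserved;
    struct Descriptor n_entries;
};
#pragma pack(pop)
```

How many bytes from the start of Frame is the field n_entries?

68

Descriptor: seq at 0 (size 4, align 4) → ends 4; src at 4 (size 2, align 2) → ends 6; pad 2 to align 8 for dst; dst at 8 (size 8, align 8) → ends 16; flags at 16 (size 4, align 4) → ends 20; tail pad 4 to reach multiple of 8; total 24 bytes, alignment 8
version at 0 (size 14, align 2) → ends 14
size at 14 (size 4, align 2) → ends 18
inode at 18 (size 9, align 1) → ends 27
pad 1 to align 2 for attrs
attrs at 28 (size 4, align 2) → ends 32
crc at 32 (size 4, align 2) → ends 36
blocks at 36 (size 8, align 2) → ends 44
offset at 44 (size 8, align 2) → ends 52
signature at 52 (size 8, align 2) → ends 60
reserved at 60 (size 8, align 2) → ends 68
n_entries at 68 (size 24, align 2) → ends 92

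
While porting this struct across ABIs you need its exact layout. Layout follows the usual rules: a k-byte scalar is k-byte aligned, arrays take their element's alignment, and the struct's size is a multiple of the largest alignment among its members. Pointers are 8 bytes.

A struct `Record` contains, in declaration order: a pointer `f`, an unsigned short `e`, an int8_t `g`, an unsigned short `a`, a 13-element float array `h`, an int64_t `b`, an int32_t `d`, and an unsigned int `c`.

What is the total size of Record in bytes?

f at 0 (size 8, align 8) → ends 8
e at 8 (size 2, align 2) → ends 10
g at 10 (size 1, align 1) → ends 11
pad 1 to align 2 for a
a at 12 (size 2, align 2) → ends 14
pad 2 to align 4 for h
h at 16 (size 52, align 4) → ends 68
pad 4 to align 8 for b
b at 72 (size 8, align 8) → ends 80
d at 80 (size 4, align 4) → ends 84
c at 84 (size 4, align 4) → ends 88
total 88 bytes, alignment 8

88 bytes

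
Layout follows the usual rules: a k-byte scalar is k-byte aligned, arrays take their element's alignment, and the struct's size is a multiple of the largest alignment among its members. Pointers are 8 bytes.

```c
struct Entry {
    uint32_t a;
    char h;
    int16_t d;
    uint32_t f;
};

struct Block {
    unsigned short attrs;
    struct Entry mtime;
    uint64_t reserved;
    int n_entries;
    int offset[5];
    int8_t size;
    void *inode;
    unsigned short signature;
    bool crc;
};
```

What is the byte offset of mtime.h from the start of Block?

8

Entry: @0: a [4B, align 4] → 4; @4: h [1B, align 1] → 5; +1 pad (align 2); @6: d [2B, align 2] → 8; @8: f [4B, align 4] → 12; size 12, align 4
@0: attrs [2B, align 2] → 2
+2 pad (align 4)
@4: mtime [12B, align 4] → 16
within Entry: h at 4
4 + 4 = 8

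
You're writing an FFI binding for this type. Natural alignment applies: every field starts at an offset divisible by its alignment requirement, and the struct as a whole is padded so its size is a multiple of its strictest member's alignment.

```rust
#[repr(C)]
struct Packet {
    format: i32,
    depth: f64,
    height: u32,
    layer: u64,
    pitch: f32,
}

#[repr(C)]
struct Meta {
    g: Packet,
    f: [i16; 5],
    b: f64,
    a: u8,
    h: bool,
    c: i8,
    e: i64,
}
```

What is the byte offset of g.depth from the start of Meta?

8

Packet: @0: format [4B, align 4] → 4; +4 pad (align 8); @8: depth [8B, align 8] → 16; @16: height [4B, align 4] → 20; +4 pad (align 8); @24: layer [8B, align 8] → 32; @32: pitch [4B, align 4] → 36; +4 tail pad (align 8); size 40, align 8
@0: g [40B, align 8] → 40
within Packet: depth at 8
0 + 8 = 8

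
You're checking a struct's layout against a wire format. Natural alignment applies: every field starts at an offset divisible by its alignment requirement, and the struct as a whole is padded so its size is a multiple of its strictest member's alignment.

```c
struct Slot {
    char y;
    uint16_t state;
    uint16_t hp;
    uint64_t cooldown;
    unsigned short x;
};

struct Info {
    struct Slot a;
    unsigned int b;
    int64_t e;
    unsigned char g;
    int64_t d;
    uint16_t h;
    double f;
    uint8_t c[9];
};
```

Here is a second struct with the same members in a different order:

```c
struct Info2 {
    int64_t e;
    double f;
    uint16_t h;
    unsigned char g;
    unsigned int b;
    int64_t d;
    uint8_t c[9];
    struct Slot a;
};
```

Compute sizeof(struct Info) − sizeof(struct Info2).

16

Slot: @0: y [1B, align 1] → 1; +1 pad (align 2); @2: state [2B, align 2] → 4; @4: hp [2B, align 2] → 6; +2 pad (align 8); @8: cooldown [8B, align 8] → 16; @16: x [2B, align 2] → 18; +6 tail pad (align 8); size 24, align 8
@0: a [24B, align 8] → 24
@24: b [4B, align 4] → 28
+4 pad (align 8)
@32: e [8B, align 8] → 40
@40: g [1B, align 1] → 41
+7 pad (align 8)
@48: d [8B, align 8] → 56
@56: h [2B, align 2] → 58
+6 pad (align 8)
@64: f [8B, align 8] → 72
@72: c [9B, align 1] → 81
+7 tail pad (align 8)
size 88, align 8
— Info2 —
@0: e [8B, align 8] → 8
@8: f [8B, align 8] → 16
@16: h [2B, align 2] → 18
@18: g [1B, align 1] → 19
+1 pad (align 4)
@20: b [4B, align 4] → 24
@24: d [8B, align 8] → 32
@32: c [9B, align 1] → 41
+7 pad (align 8)
@48: a [24B, align 8] → 72
size 72, align 8
88 − 72 = 16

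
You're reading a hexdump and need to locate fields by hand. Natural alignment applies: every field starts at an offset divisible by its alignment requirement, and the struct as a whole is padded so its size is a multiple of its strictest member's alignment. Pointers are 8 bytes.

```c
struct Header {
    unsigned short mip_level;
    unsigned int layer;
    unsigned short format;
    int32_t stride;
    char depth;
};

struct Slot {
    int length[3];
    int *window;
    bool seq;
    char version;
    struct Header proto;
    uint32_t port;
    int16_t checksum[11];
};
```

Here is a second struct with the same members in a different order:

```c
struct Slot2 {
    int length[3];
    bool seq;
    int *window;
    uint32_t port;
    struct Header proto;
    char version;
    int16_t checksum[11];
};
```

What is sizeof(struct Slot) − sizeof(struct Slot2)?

Header: @0: mip_level [2B, align 2] → 2; +2 pad (align 4); @4: layer [4B, align 4] → 8; @8: format [2B, align 2] → 10; +2 pad (align 4); @12: stride [4B, align 4] → 16; @16: depth [1B, align 1] → 17; +3 tail pad (align 4); size 20, align 4
@0: length [12B, align 4] → 12
+4 pad (align 8)
@16: window [8B, align 8] → 24
@24: seq [1B, align 1] → 25
@25: version [1B, align 1] → 26
+2 pad (align 4)
@28: proto [20B, align 4] → 48
@48: port [4B, align 4] → 52
@52: checksum [22B, align 2] → 74
+6 tail pad (align 8)
size 80, align 8
— Slot2 —
@0: length [12B, align 4] → 12
@12: seq [1B, align 1] → 13
+3 pad (align 8)
@16: window [8B, align 8] → 24
@24: port [4B, align 4] → 28
@28: proto [20B, align 4] → 48
@48: version [1B, align 1] → 49
+1 pad (align 2)
@50: checksum [22B, align 2] → 72
size 72, align 8
80 − 72 = 8

8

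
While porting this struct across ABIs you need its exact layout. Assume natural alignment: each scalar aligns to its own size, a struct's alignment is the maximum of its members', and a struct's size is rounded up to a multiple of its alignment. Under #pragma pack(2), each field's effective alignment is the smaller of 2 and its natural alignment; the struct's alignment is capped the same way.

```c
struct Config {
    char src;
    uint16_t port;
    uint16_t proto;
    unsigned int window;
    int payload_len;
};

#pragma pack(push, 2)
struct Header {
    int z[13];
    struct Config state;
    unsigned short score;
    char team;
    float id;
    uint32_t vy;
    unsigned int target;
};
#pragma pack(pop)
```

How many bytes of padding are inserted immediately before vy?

0

Config: 0..1  src  (1B, 1-aligned); 1..2  -- padding (1B); 2..4  port  (2B, 2-aligned); 4..6  proto  (2B, 2-aligned); 6..8  -- padding (2B); 8..12  window  (4B, 4-aligned); 12..16  payload_len  (4B, 4-aligned); sizeof = 16, alignof = 4
0..52  z  (52B, 2-aligned)
52..68  state  (16B, 2-aligned)
68..70  score  (2B, 2-aligned)
70..71  team  (1B, 1-aligned)
71..72  -- padding (1B)
72..76  id  (4B, 2-aligned)
76..80  vy  (4B, 2-aligned)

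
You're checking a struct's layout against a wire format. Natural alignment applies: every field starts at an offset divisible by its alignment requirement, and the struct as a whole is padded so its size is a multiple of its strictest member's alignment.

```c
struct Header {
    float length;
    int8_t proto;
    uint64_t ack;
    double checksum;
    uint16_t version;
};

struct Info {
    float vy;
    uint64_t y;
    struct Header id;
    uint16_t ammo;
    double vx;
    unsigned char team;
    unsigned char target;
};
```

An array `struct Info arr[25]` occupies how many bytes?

Header: 0..4  length  (4B, 4-aligned); 4..5  proto  (1B, 1-aligned); 5..8  -- padding (3B); 8..16  ack  (8B, 8-aligned); 16..24  checksum  (8B, 8-aligned); 24..26  version  (2B, 2-aligned); 26..32  -- tail padding (6B); sizeof = 32, alignof = 8
0..4  vy  (4B, 4-aligned)
4..8  -- padding (4B)
8..16  y  (8B, 8-aligned)
16..48  id  (32B, 8-aligned)
48..50  ammo  (2B, 2-aligned)
50..56  -- padding (6B)
56..64  vx  (8B, 8-aligned)
64..65  team  (1B, 1-aligned)
65..66  target  (1B, 1-aligned)
66..72  -- tail padding (6B)
sizeof = 72, alignof = 8
array of 25: 25 × 72 = 1800

1800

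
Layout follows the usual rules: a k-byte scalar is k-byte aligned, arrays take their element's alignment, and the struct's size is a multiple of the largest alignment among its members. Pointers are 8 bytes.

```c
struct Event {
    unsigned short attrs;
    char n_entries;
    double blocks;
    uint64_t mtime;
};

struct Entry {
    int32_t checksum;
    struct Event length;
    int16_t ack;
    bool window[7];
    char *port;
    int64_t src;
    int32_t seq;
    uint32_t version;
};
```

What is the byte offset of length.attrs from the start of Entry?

8

Event: attrs at 0 (size 2, align 2) → ends 2; n_entries at 2 (size 1, align 1) → ends 3; pad 5 to align 8 for blocks; blocks at 8 (size 8, align 8) → ends 16; mtime at 16 (size 8, align 8) → ends 24; total 24 bytes, alignment 8
checksum at 0 (size 4, align 4) → ends 4
pad 4 to align 8 for length
length at 8 (size 24, align 8) → ends 32
within Event: attrs at 0
8 + 0 = 8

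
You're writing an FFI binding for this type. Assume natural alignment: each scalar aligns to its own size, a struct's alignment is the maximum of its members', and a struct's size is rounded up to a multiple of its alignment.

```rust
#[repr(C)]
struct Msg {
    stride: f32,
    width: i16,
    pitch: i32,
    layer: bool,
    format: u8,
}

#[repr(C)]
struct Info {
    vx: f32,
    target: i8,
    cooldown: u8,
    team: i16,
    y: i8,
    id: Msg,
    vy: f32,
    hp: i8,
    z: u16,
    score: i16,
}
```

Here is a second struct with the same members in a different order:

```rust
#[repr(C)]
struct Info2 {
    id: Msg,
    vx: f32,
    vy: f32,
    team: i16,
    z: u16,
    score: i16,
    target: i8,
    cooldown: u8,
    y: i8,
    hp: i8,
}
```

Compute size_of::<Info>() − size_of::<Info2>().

Msg: @0: stride [4B, align 4] → 4; @4: width [2B, align 2] → 6; +2 pad (align 4); @8: pitch [4B, align 4] → 12; @12: layer [1B, align 1] → 13; @13: format [1B, align 1] → 14; +2 tail pad (align 4); size 16, align 4
@0: vx [4B, align 4] → 4
@4: target [1B, align 1] → 5
@5: cooldown [1B, align 1] → 6
@6: team [2B, align 2] → 8
@8: y [1B, align 1] → 9
+3 pad (align 4)
@12: id [16B, align 4] → 28
@28: vy [4B, align 4] → 32
@32: hp [1B, align 1] → 33
+1 pad (align 2)
@34: z [2B, align 2] → 36
@36: score [2B, align 2] → 38
+2 tail pad (align 4)
size 40, align 4
— Info2 —
@0: id [16B, align 4] → 16
@16: vx [4B, align 4] → 20
@20: vy [4B, align 4] → 24
@24: team [2B, align 2] → 26
@26: z [2B, align 2] → 28
@28: score [2B, align 2] → 30
@30: target [1B, align 1] → 31
@31: cooldown [1B, align 1] → 32
@32: y [1B, align 1] → 33
@33: hp [1B, align 1] → 34
+2 tail pad (align 4)
size 36, align 4
40 − 36 = 4

4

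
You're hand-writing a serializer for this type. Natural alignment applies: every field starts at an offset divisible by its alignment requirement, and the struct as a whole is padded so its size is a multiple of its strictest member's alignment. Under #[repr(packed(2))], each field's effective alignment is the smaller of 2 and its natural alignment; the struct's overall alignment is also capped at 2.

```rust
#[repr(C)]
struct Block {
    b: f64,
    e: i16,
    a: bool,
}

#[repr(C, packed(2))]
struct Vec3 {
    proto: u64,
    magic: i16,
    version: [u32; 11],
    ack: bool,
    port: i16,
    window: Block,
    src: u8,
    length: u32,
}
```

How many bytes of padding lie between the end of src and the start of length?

Block: 0..8  b  (8B, 8-aligned); 8..10  e  (2B, 2-aligned); 10..11  a  (1B, 1-aligned); 11..16  -- tail padding (5B); sizeof = 16, alignof = 8
0..8  proto  (8B, 2-aligned)
8..10  magic  (2B, 2-aligned)
10..54  version  (44B, 2-aligned)
54..55  ack  (1B, 1-aligned)
55..56  -- padding (1B)
56..58  port  (2B, 2-aligned)
58..74  window  (16B, 2-aligned)
74..75  src  (1B, 1-aligned)
75..76  -- padding (1B)
76..80  length  (4B, 2-aligned)

1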